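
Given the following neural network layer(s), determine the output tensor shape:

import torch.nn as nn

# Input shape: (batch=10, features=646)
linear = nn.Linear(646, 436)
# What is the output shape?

Input shape: (10, 646)
Output shape: (10, 436)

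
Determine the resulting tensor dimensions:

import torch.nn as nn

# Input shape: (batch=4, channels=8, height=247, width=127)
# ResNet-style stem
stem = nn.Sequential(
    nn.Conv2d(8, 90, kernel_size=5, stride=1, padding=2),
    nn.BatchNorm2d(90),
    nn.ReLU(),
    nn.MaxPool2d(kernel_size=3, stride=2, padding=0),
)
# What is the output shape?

Input shape: (4, 8, 247, 127)
  -> after Conv2d 5x5 stride=1: (4, 90, 247, 127)
Output shape: (4, 90, 123, 63)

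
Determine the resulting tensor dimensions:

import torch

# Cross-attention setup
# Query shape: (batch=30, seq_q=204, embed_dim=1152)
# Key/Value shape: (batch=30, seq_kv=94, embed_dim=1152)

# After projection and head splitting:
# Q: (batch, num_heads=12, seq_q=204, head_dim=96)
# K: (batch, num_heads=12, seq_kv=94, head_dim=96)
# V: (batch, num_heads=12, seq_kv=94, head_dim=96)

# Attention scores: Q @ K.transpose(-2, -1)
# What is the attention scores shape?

Input shape: (30, 204, 1152)
Output shape: (30, 12, 204, 94)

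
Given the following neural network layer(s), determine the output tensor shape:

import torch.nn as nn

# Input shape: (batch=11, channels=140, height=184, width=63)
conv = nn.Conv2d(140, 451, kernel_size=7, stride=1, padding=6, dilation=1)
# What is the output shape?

Input shape: (11, 140, 184, 63)
Output shape: (11, 451, 190, 69)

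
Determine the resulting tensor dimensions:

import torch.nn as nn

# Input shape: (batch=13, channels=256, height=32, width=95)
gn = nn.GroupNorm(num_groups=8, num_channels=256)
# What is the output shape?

Input shape: (13, 256, 32, 95)
Output shape: (13, 256, 32, 95)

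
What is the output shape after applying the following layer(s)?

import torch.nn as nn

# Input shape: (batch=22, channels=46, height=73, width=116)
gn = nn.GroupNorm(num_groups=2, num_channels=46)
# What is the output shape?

Input shape: (22, 46, 73, 116)
Output shape: (22, 46, 73, 116)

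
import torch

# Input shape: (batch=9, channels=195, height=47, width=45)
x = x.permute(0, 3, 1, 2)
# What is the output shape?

Input shape: (9, 195, 47, 45)
Output shape: (9, 45, 195, 47)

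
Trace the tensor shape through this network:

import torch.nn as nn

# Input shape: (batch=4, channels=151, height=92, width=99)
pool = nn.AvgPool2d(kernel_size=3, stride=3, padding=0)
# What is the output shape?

Input shape: (4, 151, 92, 99)
Output shape: (4, 151, 30, 33)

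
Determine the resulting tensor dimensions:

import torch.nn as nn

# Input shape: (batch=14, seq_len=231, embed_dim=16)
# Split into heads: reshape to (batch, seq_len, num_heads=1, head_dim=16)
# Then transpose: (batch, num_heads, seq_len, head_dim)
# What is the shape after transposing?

Input shape: (14, 231, 16)
  -> after reshape: (14, 231, 1, 16)
Output shape: (14, 1, 231, 16)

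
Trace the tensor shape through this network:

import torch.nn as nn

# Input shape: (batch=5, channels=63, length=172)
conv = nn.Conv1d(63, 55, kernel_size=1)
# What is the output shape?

Input shape: (5, 63, 172)
Output shape: (5, 55, 172)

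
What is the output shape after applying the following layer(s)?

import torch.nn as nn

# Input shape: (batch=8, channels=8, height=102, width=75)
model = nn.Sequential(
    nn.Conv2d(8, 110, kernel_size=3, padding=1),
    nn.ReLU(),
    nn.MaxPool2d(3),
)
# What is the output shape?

Input shape: (8, 8, 102, 75)
  -> after Conv2d: (8, 110, 102, 75)
  -> after ReLU: (8, 110, 102, 75)
Output shape: (8, 110, 34, 25)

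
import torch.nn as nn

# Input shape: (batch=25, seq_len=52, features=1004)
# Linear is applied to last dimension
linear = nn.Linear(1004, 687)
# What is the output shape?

Input shape: (25, 52, 1004)
Output shape: (25, 52, 687)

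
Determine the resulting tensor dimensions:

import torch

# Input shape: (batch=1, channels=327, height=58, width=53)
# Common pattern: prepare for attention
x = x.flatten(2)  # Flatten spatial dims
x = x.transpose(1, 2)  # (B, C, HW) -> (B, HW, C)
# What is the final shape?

Input shape: (1, 327, 58, 53)
  -> after flatten(2): (1, 327, 3074)
Output shape: (1, 3074, 327)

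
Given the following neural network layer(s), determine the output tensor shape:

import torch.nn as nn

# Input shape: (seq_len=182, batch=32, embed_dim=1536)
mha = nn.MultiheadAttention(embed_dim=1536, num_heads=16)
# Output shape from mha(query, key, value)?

Input shape: (182, 32, 1536)
Output shape: (182, 32, 1536)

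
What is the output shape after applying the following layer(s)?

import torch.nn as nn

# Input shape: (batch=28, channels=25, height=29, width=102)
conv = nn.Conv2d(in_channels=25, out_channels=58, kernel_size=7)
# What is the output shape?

Input shape: (28, 25, 29, 102)
Output shape: (28, 58, 23, 96)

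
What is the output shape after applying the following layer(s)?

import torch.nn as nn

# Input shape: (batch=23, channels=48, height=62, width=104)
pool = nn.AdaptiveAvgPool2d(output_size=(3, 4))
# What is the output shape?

Input shape: (23, 48, 62, 104)
Output shape: (23, 48, 3, 4)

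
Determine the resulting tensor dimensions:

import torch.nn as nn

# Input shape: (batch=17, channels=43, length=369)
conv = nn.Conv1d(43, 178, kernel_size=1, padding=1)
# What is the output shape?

Input shape: (17, 43, 369)
Output shape: (17, 178, 371)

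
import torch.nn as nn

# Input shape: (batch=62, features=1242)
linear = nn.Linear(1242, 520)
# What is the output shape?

Input shape: (62, 1242)
Output shape: (62, 520)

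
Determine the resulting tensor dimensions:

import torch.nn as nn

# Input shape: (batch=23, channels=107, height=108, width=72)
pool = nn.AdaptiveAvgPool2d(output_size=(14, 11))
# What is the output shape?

Input shape: (23, 107, 108, 72)
Output shape: (23, 107, 14, 11)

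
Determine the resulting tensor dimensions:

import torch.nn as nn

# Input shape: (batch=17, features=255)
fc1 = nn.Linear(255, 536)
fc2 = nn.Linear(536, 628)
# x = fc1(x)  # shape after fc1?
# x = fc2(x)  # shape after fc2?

Input shape: (17, 255)
  -> after fc1: (17, 536)
Output shape: (17, 628)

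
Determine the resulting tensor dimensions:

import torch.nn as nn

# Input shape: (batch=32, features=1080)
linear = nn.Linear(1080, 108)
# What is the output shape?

Input shape: (32, 1080)
Output shape: (32, 108)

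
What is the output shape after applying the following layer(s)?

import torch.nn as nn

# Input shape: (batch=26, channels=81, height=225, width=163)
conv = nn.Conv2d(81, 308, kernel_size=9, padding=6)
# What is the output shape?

Input shape: (26, 81, 225, 163)
Output shape: (26, 308, 229, 167)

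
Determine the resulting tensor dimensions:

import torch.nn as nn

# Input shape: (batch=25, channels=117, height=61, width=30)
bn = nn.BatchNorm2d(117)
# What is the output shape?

Input shape: (25, 117, 61, 30)
Output shape: (25, 117, 61, 30)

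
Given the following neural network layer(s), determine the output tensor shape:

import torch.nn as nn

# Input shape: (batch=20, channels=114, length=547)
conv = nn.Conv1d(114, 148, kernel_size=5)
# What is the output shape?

Input shape: (20, 114, 547)
Output shape: (20, 148, 543)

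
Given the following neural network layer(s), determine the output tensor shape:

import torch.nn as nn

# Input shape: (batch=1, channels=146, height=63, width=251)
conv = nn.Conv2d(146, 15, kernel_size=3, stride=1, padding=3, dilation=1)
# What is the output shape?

Input shape: (1, 146, 63, 251)
Output shape: (1, 15, 67, 255)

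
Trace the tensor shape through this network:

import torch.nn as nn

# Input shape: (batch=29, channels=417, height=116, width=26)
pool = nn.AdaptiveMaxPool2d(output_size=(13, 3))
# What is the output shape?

Input shape: (29, 417, 116, 26)
Output shape: (29, 417, 13, 3)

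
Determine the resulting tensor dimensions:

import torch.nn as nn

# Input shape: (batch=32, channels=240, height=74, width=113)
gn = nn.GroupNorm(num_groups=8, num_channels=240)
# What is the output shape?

Input shape: (32, 240, 74, 113)
Output shape: (32, 240, 74, 113)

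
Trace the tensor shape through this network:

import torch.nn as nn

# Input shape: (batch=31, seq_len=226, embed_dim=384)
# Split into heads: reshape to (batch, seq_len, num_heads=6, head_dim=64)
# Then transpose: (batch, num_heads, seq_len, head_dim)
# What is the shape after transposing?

Input shape: (31, 226, 384)
  -> after reshape: (31, 226, 6, 64)
Output shape: (31, 6, 226, 64)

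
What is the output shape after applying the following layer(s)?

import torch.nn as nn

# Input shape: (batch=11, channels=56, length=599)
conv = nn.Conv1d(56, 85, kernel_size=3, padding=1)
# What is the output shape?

Input shape: (11, 56, 599)
Output shape: (11, 85, 599)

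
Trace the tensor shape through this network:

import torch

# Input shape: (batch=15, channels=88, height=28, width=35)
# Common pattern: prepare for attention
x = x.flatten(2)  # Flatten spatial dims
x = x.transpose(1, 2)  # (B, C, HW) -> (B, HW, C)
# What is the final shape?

Input shape: (15, 88, 28, 35)
  -> after flatten(2): (15, 88, 980)
Output shape: (15, 980, 88)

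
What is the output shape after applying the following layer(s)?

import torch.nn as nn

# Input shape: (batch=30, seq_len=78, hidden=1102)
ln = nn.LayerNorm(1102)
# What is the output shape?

Input shape: (30, 78, 1102)
Output shape: (30, 78, 1102)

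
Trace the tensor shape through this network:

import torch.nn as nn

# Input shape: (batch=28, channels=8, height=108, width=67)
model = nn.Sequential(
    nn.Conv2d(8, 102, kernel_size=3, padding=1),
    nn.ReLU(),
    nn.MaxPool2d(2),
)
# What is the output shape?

Input shape: (28, 8, 108, 67)
  -> after Conv2d: (28, 102, 108, 67)
  -> after ReLU: (28, 102, 108, 67)
Output shape: (28, 102, 54, 33)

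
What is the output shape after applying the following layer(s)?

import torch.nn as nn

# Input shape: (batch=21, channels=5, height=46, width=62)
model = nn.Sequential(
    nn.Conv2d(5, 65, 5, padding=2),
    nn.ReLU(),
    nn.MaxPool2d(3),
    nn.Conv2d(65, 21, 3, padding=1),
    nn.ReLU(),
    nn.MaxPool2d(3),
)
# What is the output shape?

Input shape: (21, 5, 46, 62)
  -> after first Conv2d: (21, 65, 46, 62)
  -> after first MaxPool2d: (21, 65, 15, 20)
  -> after second Conv2d: (21, 21, 15, 20)
Output shape: (21, 21, 5, 6)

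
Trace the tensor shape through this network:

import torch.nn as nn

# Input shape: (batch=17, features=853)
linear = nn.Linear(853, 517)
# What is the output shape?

Input shape: (17, 853)
Output shape: (17, 517)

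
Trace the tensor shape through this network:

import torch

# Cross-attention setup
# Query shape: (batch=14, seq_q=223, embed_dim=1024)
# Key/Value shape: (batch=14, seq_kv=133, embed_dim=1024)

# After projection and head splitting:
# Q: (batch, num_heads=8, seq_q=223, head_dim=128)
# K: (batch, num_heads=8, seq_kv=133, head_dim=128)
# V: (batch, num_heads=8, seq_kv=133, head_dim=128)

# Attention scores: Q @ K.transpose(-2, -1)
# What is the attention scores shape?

Input shape: (14, 223, 1024)
Output shape: (14, 8, 223, 133)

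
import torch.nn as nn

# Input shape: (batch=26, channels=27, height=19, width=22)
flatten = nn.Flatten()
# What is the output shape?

Input shape: (26, 27, 19, 22)
Output shape: (26, 11286)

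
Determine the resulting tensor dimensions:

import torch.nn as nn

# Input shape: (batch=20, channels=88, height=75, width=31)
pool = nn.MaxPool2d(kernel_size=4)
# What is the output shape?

Input shape: (20, 88, 75, 31)
Output shape: (20, 88, 18, 7)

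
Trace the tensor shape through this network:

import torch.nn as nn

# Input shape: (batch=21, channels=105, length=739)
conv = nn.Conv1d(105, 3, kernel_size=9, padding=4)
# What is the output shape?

Input shape: (21, 105, 739)
Output shape: (21, 3, 739)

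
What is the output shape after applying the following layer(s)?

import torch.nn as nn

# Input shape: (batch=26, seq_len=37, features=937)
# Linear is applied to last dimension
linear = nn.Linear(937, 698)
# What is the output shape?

Input shape: (26, 37, 937)
Output shape: (26, 37, 698)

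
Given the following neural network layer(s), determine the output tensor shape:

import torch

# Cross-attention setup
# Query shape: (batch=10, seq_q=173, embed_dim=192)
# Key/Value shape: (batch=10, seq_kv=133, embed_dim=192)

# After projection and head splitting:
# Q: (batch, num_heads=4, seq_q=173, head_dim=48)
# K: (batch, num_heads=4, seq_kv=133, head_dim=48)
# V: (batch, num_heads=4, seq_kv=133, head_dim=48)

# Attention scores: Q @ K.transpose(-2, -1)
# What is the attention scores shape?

Input shape: (10, 173, 192)
Output shape: (10, 4, 173, 133)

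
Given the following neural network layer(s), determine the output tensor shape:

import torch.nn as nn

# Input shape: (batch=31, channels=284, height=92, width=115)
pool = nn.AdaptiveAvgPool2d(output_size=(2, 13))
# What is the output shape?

Input shape: (31, 284, 92, 115)
Output shape: (31, 284, 2, 13)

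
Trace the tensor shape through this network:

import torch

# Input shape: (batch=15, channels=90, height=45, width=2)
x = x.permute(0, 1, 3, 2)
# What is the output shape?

Input shape: (15, 90, 45, 2)
Output shape: (15, 90, 2, 45)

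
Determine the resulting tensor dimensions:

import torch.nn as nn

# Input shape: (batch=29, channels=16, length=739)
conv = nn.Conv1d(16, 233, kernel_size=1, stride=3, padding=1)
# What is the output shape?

Input shape: (29, 16, 739)
Output shape: (29, 233, 247)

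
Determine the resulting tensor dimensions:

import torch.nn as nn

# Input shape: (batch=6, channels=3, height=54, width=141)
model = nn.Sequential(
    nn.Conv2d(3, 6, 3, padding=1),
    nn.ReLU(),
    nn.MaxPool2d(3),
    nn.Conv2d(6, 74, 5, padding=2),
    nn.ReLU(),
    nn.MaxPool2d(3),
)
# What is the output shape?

Input shape: (6, 3, 54, 141)
  -> after first Conv2d: (6, 6, 54, 141)
  -> after first MaxPool2d: (6, 6, 18, 47)
  -> after second Conv2d: (6, 74, 18, 47)
Output shape: (6, 74, 6, 15)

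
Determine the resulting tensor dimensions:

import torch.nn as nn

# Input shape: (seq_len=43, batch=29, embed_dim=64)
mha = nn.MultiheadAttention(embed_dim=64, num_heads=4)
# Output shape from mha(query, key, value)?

Input shape: (43, 29, 64)
Output shape: (43, 29, 64)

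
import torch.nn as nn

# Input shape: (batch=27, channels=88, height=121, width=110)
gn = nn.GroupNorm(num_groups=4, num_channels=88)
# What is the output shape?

Input shape: (27, 88, 121, 110)
Output shape: (27, 88, 121, 110)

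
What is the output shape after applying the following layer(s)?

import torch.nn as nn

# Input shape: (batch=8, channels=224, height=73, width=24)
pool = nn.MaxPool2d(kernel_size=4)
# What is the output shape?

Input shape: (8, 224, 73, 24)
Output shape: (8, 224, 18, 6)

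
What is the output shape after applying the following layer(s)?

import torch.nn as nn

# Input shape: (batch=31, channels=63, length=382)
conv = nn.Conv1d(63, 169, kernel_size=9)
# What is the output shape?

Input shape: (31, 63, 382)
Output shape: (31, 169, 374)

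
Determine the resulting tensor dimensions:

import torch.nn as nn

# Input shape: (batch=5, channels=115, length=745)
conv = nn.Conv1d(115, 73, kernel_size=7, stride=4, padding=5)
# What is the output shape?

Input shape: (5, 115, 745)
Output shape: (5, 73, 188)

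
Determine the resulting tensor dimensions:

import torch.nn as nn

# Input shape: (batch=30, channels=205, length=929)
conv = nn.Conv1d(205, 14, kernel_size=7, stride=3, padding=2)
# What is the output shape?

Input shape: (30, 205, 929)
Output shape: (30, 14, 309)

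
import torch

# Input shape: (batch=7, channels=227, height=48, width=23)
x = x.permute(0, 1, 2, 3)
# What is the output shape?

Input shape: (7, 227, 48, 23)
Output shape: (7, 227, 48, 23)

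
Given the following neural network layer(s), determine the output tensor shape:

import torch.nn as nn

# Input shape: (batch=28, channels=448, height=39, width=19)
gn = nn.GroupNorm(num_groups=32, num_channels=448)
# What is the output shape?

Input shape: (28, 448, 39, 19)
Output shape: (28, 448, 39, 19)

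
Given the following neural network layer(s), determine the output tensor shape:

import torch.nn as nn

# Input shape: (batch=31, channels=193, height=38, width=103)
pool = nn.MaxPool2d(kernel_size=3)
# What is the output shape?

Input shape: (31, 193, 38, 103)
Output shape: (31, 193, 12, 34)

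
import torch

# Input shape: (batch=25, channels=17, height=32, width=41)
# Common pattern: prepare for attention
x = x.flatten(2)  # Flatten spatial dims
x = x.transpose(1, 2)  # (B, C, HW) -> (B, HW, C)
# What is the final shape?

Input shape: (25, 17, 32, 41)
  -> after flatten(2): (25, 17, 1312)
Output shape: (25, 1312, 17)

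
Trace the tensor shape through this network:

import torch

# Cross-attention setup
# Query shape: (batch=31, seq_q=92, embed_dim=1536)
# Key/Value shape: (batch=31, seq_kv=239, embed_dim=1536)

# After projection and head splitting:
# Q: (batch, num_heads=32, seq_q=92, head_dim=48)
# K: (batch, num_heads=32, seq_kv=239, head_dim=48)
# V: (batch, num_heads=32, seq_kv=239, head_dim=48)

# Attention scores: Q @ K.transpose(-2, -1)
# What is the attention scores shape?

Input shape: (31, 92, 1536)
Output shape: (31, 32, 92, 239)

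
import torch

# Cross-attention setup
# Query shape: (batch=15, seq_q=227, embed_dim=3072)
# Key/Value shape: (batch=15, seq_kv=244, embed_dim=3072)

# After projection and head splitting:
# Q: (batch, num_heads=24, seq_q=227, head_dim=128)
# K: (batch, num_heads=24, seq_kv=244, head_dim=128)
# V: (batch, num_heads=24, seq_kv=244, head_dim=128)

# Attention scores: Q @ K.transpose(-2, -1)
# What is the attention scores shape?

Input shape: (15, 227, 3072)
Output shape: (15, 24, 227, 244)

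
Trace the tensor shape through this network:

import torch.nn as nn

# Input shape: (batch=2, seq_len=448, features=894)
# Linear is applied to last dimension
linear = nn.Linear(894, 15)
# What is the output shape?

Input shape: (2, 448, 894)
Output shape: (2, 448, 15)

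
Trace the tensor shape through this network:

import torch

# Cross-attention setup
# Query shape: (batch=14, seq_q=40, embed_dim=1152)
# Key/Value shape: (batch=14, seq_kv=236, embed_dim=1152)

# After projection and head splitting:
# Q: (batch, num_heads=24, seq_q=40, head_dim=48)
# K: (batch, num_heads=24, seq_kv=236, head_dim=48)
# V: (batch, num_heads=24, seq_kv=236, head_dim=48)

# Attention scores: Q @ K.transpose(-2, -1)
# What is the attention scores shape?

Input shape: (14, 40, 1152)
Output shape: (14, 24, 40, 236)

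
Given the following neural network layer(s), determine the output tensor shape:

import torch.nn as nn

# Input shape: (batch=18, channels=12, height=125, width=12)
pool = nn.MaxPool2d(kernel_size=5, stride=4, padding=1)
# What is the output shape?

Input shape: (18, 12, 125, 12)
Output shape: (18, 12, 31, 3)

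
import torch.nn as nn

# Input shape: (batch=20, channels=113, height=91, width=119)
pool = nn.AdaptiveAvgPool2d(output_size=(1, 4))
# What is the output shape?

Input shape: (20, 113, 91, 119)
Output shape: (20, 113, 1, 4)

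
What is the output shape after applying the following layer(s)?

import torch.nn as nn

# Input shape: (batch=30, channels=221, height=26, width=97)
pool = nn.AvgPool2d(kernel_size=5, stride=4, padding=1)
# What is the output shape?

Input shape: (30, 221, 26, 97)
Output shape: (30, 221, 6, 24)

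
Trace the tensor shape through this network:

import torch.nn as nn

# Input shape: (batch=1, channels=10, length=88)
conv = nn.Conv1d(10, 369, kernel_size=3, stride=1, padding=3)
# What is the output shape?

Input shape: (1, 10, 88)
Output shape: (1, 369, 92)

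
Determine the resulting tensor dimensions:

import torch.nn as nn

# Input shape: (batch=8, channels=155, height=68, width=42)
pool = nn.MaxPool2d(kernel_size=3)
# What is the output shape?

Input shape: (8, 155, 68, 42)
Output shape: (8, 155, 22, 14)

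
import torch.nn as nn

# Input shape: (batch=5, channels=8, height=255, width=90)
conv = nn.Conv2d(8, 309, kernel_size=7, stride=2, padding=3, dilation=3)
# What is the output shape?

Input shape: (5, 8, 255, 90)
Output shape: (5, 309, 122, 39)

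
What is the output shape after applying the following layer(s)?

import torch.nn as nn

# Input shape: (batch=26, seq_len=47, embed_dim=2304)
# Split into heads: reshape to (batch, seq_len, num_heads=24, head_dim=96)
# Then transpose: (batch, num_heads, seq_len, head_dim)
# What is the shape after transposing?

Input shape: (26, 47, 2304)
  -> after reshape: (26, 47, 24, 96)
Output shape: (26, 24, 47, 96)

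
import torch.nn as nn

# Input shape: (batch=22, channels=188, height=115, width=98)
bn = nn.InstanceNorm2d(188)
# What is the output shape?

Input shape: (22, 188, 115, 98)
Output shape: (22, 188, 115, 98)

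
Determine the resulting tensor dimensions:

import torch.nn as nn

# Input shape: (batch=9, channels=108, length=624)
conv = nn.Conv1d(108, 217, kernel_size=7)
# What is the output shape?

Input shape: (9, 108, 624)
Output shape: (9, 217, 618)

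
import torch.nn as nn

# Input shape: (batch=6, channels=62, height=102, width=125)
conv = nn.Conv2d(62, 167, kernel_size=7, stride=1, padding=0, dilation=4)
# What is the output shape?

Input shape: (6, 62, 102, 125)
Output shape: (6, 167, 78, 101)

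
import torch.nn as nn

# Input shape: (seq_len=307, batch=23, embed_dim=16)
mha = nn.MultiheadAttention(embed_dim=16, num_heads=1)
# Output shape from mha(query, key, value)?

Input shape: (307, 23, 16)
Output shape: (307, 23, 16)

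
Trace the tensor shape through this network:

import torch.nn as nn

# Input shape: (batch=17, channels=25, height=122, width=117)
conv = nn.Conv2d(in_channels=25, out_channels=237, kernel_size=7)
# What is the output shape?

Input shape: (17, 25, 122, 117)
Output shape: (17, 237, 116, 111)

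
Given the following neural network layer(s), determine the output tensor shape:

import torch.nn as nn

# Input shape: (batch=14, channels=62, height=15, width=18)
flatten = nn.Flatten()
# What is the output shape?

Input shape: (14, 62, 15, 18)
Output shape: (14, 16740)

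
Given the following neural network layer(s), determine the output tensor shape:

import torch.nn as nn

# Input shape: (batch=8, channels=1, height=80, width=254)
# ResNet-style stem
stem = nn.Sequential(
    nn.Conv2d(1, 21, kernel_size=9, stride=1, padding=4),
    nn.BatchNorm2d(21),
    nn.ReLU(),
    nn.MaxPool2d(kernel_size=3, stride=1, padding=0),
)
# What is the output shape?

Input shape: (8, 1, 80, 254)
  -> after Conv2d 9x9 stride=1: (8, 21, 80, 254)
Output shape: (8, 21, 78, 252)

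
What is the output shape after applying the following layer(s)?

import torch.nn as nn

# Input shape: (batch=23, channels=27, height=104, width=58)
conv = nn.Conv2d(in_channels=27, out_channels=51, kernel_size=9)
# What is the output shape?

Input shape: (23, 27, 104, 58)
Output shape: (23, 51, 96, 50)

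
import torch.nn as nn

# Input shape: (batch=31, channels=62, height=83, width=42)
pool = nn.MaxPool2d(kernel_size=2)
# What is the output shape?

Input shape: (31, 62, 83, 42)
Output shape: (31, 62, 41, 21)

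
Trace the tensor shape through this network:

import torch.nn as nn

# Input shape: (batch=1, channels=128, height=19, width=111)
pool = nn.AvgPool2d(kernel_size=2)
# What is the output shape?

Input shape: (1, 128, 19, 111)
Output shape: (1, 128, 9, 55)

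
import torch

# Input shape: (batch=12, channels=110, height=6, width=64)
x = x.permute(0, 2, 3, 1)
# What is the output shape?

Input shape: (12, 110, 6, 64)
Output shape: (12, 6, 64, 110)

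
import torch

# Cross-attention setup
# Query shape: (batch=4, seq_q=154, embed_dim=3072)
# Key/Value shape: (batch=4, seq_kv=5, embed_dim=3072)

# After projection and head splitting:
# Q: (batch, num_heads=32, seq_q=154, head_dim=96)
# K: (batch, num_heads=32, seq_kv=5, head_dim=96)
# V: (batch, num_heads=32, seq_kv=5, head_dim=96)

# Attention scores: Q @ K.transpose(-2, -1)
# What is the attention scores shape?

Input shape: (4, 154, 3072)
Output shape: (4, 32, 154, 5)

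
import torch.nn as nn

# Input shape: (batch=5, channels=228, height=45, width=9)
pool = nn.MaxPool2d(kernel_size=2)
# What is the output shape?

Input shape: (5, 228, 45, 9)
Output shape: (5, 228, 22, 4)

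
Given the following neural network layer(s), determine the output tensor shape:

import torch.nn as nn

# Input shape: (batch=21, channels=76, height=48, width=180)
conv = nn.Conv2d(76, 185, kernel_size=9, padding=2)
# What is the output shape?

Input shape: (21, 76, 48, 180)
Output shape: (21, 185, 44, 176)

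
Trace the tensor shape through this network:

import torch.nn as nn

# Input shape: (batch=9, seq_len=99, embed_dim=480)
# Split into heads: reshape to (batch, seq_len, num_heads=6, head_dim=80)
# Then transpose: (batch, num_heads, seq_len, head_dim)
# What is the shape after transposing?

Input shape: (9, 99, 480)
  -> after reshape: (9, 99, 6, 80)
Output shape: (9, 6, 99, 80)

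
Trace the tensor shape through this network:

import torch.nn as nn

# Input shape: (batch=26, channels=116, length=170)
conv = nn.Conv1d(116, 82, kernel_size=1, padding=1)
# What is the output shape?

Input shape: (26, 116, 170)
Output shape: (26, 82, 172)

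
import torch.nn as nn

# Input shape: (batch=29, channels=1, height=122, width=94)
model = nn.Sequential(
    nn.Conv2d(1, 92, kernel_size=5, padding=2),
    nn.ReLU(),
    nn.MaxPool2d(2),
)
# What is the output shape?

Input shape: (29, 1, 122, 94)
  -> after Conv2d: (29, 92, 122, 94)
  -> after ReLU: (29, 92, 122, 94)
Output shape: (29, 92, 61, 47)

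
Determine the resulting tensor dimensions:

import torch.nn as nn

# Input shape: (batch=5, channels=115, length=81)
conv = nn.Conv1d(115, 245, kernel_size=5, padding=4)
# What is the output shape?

Input shape: (5, 115, 81)
Output shape: (5, 245, 85)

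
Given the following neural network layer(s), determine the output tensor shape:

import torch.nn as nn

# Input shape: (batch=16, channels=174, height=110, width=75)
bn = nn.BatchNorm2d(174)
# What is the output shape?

Input shape: (16, 174, 110, 75)
Output shape: (16, 174, 110, 75)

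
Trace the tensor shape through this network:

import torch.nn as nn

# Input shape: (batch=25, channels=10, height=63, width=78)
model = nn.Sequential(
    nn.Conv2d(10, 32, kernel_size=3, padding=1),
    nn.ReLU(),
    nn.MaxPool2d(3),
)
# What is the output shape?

Input shape: (25, 10, 63, 78)
  -> after Conv2d: (25, 32, 63, 78)
  -> after ReLU: (25, 32, 63, 78)
Output shape: (25, 32, 21, 26)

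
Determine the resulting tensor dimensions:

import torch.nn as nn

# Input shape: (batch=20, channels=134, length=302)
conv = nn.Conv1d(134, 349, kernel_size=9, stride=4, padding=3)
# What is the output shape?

Input shape: (20, 134, 302)
Output shape: (20, 349, 75)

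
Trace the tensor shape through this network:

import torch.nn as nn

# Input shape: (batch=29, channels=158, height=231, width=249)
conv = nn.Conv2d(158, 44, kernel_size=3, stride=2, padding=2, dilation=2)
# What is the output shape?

Input shape: (29, 158, 231, 249)
Output shape: (29, 44, 116, 125)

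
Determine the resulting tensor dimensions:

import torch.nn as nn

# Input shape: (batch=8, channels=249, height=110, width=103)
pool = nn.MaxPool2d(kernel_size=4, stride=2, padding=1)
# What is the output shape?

Input shape: (8, 249, 110, 103)
Output shape: (8, 249, 55, 51)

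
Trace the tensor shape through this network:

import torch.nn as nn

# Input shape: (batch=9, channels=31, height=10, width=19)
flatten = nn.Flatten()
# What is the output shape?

Input shape: (9, 31, 10, 19)
Output shape: (9, 5890)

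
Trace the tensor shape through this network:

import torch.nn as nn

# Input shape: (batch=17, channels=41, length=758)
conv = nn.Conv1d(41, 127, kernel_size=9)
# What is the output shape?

Input shape: (17, 41, 758)
Output shape: (17, 127, 750)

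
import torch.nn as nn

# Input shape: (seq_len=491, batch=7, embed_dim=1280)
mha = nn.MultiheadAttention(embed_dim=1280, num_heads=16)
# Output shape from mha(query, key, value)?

Input shape: (491, 7, 1280)
Output shape: (491, 7, 1280)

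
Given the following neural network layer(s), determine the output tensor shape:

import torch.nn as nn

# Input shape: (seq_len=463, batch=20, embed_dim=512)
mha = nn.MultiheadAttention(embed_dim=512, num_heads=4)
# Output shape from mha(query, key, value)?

Input shape: (463, 20, 512)
Output shape: (463, 20, 512)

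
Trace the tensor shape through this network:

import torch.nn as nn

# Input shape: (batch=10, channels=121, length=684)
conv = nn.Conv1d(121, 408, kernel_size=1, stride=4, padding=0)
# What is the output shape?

Input shape: (10, 121, 684)
Output shape: (10, 408, 171)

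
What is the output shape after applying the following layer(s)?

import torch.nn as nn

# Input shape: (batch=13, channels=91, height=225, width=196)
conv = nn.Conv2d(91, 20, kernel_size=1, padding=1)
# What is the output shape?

Input shape: (13, 91, 225, 196)
Output shape: (13, 20, 227, 198)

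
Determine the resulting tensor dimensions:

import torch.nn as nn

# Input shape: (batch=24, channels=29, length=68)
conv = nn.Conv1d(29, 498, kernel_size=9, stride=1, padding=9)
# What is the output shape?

Input shape: (24, 29, 68)
Output shape: (24, 498, 78)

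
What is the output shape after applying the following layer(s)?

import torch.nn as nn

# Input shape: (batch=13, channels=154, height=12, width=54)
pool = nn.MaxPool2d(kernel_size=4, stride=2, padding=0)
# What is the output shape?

Input shape: (13, 154, 12, 54)
Output shape: (13, 154, 5, 26)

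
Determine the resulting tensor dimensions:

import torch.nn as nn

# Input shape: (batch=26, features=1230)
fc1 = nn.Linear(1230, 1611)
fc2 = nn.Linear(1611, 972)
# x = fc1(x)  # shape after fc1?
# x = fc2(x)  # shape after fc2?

Input shape: (26, 1230)
  -> after fc1: (26, 1611)
Output shape: (26, 972)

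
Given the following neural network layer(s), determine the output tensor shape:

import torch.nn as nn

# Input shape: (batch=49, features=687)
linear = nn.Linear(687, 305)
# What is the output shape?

Input shape: (49, 687)
Output shape: (49, 305)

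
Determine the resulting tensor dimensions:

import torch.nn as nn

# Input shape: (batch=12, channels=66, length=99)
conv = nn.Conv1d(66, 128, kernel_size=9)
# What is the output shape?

Input shape: (12, 66, 99)
Output shape: (12, 128, 91)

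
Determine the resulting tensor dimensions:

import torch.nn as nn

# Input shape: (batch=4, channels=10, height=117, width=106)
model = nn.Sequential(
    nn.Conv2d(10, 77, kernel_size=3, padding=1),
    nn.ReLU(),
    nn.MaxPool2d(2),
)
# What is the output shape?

Input shape: (4, 10, 117, 106)
  -> after Conv2d: (4, 77, 117, 106)
  -> after ReLU: (4, 77, 117, 106)
Output shape: (4, 77, 58, 53)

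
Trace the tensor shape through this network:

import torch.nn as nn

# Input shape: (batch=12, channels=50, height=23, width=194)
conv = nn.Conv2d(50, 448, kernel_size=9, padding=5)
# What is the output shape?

Input shape: (12, 50, 23, 194)
Output shape: (12, 448, 25, 196)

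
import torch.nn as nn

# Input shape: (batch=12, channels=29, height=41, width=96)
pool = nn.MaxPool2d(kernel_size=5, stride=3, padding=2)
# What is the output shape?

Input shape: (12, 29, 41, 96)
Output shape: (12, 29, 14, 32)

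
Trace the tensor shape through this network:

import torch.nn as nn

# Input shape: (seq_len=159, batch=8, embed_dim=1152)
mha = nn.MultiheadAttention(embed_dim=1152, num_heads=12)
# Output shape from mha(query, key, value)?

Input shape: (159, 8, 1152)
Output shape: (159, 8, 1152)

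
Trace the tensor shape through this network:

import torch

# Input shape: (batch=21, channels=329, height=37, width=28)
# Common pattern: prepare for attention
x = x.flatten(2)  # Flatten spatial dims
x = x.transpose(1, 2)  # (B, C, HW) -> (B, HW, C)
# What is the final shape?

Input shape: (21, 329, 37, 28)
  -> after flatten(2): (21, 329, 1036)
Output shape: (21, 1036, 329)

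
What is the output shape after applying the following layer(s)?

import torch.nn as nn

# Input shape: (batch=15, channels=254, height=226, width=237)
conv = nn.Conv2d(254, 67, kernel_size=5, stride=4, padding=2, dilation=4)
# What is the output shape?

Input shape: (15, 254, 226, 237)
Output shape: (15, 67, 54, 57)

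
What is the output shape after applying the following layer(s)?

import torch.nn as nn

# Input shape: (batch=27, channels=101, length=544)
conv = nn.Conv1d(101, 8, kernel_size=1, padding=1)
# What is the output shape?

Input shape: (27, 101, 544)
Output shape: (27, 8, 546)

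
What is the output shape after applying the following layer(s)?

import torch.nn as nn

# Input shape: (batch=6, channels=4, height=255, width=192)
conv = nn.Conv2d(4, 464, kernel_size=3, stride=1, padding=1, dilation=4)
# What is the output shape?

Input shape: (6, 4, 255, 192)
Output shape: (6, 464, 249, 186)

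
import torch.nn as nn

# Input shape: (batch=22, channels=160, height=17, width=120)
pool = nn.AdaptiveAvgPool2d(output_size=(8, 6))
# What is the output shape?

Input shape: (22, 160, 17, 120)
Output shape: (22, 160, 8, 6)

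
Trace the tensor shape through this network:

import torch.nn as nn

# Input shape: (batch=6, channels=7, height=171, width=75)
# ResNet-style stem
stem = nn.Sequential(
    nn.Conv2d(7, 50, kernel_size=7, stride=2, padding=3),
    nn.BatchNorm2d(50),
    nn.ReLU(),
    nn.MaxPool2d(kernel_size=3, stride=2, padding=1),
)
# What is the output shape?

Input shape: (6, 7, 171, 75)
  -> after Conv2d 7x7 stride=2: (6, 50, 86, 38)
Output shape: (6, 50, 43, 19)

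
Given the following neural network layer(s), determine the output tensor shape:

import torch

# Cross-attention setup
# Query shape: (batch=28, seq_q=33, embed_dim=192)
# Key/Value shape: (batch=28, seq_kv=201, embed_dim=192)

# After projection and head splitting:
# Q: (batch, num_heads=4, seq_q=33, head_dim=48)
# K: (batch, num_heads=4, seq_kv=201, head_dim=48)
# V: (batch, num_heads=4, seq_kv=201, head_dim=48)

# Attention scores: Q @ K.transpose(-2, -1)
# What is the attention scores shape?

Input shape: (28, 33, 192)
Output shape: (28, 4, 33, 201)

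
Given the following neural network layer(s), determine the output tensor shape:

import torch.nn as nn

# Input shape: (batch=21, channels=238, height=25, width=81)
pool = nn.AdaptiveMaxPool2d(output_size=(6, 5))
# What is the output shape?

Input shape: (21, 238, 25, 81)
Output shape: (21, 238, 6, 5)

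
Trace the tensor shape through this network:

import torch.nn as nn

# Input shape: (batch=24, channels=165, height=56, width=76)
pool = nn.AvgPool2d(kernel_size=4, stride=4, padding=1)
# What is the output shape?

Input shape: (24, 165, 56, 76)
Output shape: (24, 165, 14, 19)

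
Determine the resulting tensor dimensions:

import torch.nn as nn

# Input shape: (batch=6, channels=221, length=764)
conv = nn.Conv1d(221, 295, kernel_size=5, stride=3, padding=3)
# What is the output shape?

Input shape: (6, 221, 764)
Output shape: (6, 295, 256)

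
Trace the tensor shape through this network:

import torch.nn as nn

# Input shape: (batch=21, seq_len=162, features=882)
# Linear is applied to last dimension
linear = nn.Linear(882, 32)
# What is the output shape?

Input shape: (21, 162, 882)
Output shape: (21, 162, 32)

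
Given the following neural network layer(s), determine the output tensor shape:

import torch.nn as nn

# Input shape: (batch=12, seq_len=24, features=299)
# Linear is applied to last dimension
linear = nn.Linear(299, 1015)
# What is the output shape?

Input shape: (12, 24, 299)
Output shape: (12, 24, 1015)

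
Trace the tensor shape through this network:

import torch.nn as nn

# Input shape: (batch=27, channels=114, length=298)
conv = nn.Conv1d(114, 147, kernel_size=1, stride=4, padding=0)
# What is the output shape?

Input shape: (27, 114, 298)
Output shape: (27, 147, 75)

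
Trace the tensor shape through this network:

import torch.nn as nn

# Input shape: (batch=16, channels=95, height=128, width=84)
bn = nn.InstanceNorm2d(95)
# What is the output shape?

Input shape: (16, 95, 128, 84)
Output shape: (16, 95, 128, 84)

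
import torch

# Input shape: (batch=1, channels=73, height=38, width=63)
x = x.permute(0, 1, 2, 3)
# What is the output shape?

Input shape: (1, 73, 38, 63)
Output shape: (1, 73, 38, 63)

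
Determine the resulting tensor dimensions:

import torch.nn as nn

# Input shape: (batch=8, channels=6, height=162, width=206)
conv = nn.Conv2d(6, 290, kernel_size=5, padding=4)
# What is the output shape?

Input shape: (8, 6, 162, 206)
Output shape: (8, 290, 166, 210)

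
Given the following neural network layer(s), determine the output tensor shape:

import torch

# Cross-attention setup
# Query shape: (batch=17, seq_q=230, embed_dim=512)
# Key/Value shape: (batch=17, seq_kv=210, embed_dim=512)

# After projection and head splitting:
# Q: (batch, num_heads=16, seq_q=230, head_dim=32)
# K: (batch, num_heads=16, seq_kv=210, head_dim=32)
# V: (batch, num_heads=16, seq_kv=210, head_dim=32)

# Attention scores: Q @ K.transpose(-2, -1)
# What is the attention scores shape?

Input shape: (17, 230, 512)
Output shape: (17, 16, 230, 210)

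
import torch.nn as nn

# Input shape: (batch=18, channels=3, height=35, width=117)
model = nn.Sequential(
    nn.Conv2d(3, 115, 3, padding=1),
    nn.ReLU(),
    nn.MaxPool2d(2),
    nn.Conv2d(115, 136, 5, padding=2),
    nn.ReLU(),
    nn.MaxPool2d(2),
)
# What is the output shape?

Input shape: (18, 3, 35, 117)
  -> after first Conv2d: (18, 115, 35, 117)
  -> after first MaxPool2d: (18, 115, 17, 58)
  -> after second Conv2d: (18, 136, 17, 58)
Output shape: (18, 136, 8, 29)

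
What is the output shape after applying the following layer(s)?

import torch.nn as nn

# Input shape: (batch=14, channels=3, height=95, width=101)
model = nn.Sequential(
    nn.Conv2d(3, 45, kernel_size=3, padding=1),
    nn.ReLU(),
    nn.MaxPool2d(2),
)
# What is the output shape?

Input shape: (14, 3, 95, 101)
  -> after Conv2d: (14, 45, 95, 101)
  -> after ReLU: (14, 45, 95, 101)
Output shape: (14, 45, 47, 50)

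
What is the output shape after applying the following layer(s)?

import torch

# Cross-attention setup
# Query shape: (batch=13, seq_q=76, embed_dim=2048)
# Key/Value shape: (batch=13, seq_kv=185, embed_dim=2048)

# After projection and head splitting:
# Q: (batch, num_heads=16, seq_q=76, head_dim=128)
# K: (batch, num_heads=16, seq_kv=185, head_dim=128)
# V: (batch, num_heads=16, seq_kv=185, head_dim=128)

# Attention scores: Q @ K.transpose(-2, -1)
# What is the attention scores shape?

Input shape: (13, 76, 2048)
Output shape: (13, 16, 76, 185)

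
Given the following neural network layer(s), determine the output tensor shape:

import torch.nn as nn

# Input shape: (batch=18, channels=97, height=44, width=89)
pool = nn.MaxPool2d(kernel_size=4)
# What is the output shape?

Input shape: (18, 97, 44, 89)
Output shape: (18, 97, 11, 22)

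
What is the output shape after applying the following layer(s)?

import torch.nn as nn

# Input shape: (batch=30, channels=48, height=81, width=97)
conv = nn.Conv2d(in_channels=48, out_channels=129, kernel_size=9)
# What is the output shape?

Input shape: (30, 48, 81, 97)
Output shape: (30, 129, 73, 89)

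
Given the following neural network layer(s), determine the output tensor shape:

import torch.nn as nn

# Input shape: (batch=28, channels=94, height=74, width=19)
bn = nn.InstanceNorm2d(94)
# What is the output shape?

Input shape: (28, 94, 74, 19)
Output shape: (28, 94, 74, 19)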